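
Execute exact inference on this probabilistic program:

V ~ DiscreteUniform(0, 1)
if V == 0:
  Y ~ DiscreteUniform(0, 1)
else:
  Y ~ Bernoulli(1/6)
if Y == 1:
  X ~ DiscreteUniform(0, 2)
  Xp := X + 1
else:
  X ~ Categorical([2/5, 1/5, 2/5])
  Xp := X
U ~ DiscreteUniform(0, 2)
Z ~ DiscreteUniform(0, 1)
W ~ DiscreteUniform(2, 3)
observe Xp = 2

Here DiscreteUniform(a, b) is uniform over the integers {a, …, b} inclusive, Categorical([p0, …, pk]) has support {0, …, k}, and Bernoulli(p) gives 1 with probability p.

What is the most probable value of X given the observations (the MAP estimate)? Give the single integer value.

Enumerate traces; 48 have nonzero weight after conditioning:
  (V=0, Y=0, X=2, U=0, Z=0, W=2) weight 1/120
  (V=0, Y=0, X=2, U=0, Z=0, W=3) weight 1/120
  (V=0, Y=0, X=2, U=0, Z=1, W=2) weight 1/120
  (V=0, Y=0, X=2, U=0, Z=1, W=3) weight 1/120
  (V=0, Y=0, X=2, U=1, Z=0, W=2) weight 1/120
  (V=0, Y=0, X=2, U=1, Z=0, W=3) weight 1/120
  (V=0, Y=0, X=2, U=1, Z=1, W=2) weight 1/120
  (V=0, Y=0, X=2, U=1, Z=1, W=3) weight 1/120
  (V=0, Y=1, X=1, U=0, Z=0, W=2) weight 1/144
  … 39 more
Group by X:
  weight(X=1) = 1/9
  weight(X=2) = 4/15
Total weight = 1/9 + 4/15 = 17/45
P(X=1 | obs) = 1/9 / 17/45 = 5/17
P(X=2 | obs) = 4/15 / 17/45 = 12/17
argmax = 2

argmax_v P(X = v | obs) = 2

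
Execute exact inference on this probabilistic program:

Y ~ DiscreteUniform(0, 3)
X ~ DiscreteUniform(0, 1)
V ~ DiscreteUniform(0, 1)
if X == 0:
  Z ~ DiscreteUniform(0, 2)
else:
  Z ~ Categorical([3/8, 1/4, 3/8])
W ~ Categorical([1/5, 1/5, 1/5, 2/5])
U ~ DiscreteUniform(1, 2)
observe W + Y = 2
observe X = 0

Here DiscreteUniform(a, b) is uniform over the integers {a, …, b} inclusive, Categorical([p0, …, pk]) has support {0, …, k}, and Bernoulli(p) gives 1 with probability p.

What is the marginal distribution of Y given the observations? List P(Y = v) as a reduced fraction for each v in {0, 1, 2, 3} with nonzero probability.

P(Y=0) = 1/3, P(Y=1) = 1/3, P(Y=2) = 1/3

Enumerate traces; 36 have nonzero weight after conditioning:
  (Y=0, X=0, V=0, Z=0, W=2, U=1) weight 1/480
  (Y=0, X=0, V=0, Z=0, W=2, U=2) weight 1/480
  (Y=0, X=0, V=0, Z=1, W=2, U=1) weight 1/480
  (Y=0, X=0, V=0, Z=1, W=2, U=2) weight 1/480
  (Y=0, X=0, V=0, Z=2, W=2, U=1) weight 1/480
  (Y=0, X=0, V=0, Z=2, W=2, U=2) weight 1/480
  (Y=0, X=0, V=1, Z=0, W=2, U=1) weight 1/480
  (Y=0, X=0, V=1, Z=0, W=2, U=2) weight 1/480
  (Y=1, X=0, V=0, Z=0, W=1, U=1) weight 1/480
  (Y=2, X=0, V=0, Z=0, W=0, U=1) weight 1/480
  … 26 more
Group by Y:
  weight(Y=0) = 1/40
  weight(Y=1) = 1/40
  weight(Y=2) = 1/40
Total weight = 1/40 + 1/40 + 1/40 = 3/40
P(Y=0 | obs) = 1/40 / 3/40 = 1/3
P(Y=1 | obs) = 1/40 / 3/40 = 1/3
P(Y=2 | obs) = 1/40 / 3/40 = 1/3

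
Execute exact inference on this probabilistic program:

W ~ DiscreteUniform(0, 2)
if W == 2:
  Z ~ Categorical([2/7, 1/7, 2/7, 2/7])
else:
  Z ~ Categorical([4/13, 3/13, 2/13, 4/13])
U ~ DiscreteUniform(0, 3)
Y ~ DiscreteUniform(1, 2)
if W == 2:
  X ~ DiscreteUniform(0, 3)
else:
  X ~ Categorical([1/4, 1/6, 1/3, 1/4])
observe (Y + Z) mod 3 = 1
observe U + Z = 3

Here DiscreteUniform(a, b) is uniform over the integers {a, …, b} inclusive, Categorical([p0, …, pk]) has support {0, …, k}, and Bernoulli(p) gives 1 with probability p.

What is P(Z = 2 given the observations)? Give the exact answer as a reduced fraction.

P(Z = 2 | obs) = 27/109

Enumerate traces; 36 have nonzero weight after conditioning:
  (W=0, Z=0, U=3, Y=1, X=0) weight 1/312
  (W=0, Z=0, U=3, Y=1, X=1) weight 1/468
  (W=0, Z=0, U=3, Y=1, X=2) weight 1/234
  (W=0, Z=0, U=3, Y=1, X=3) weight 1/312
  (W=0, Z=2, U=1, Y=2, X=0) weight 1/624
  (W=0, Z=2, U=1, Y=2, X=1) weight 1/936
  (W=0, Z=2, U=1, Y=2, X=2) weight 1/468
  (W=0, Z=2, U=1, Y=2, X=3) weight 1/624
  (W=0, Z=3, U=0, Y=1, X=0) weight 1/312
  … 27 more
Group by Z:
  weight(Z=0) = 41/1092
  weight(Z=2) = 9/364
  weight(Z=3) = 41/1092
Total weight = 41/1092 + 9/364 + 41/1092 = 109/1092
P(Z=0 | obs) = 41/1092 / 109/1092 = 41/109
P(Z=2 | obs) = 9/364 / 109/1092 = 27/109
P(Z=3 | obs) = 41/1092 / 109/1092 = 41/109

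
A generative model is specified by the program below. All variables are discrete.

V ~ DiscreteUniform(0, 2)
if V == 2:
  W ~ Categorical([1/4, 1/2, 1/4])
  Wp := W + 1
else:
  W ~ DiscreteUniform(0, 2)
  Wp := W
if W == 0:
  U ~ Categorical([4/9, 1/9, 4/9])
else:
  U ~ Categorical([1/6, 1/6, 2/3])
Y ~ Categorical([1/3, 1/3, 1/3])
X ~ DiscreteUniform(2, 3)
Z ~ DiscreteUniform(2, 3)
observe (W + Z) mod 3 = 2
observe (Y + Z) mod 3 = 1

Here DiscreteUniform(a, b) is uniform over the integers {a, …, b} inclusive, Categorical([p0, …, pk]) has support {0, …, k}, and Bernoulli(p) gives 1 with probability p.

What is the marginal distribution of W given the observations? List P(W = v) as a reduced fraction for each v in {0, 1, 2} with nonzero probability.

P(W=0) = 1/2, P(W=2) = 1/2

Enumerate traces; 36 have nonzero weight after conditioning:
  (V=0, W=0, U=0, Y=2, X=2, Z=2) weight 1/243
  (V=0, W=0, U=0, Y=2, X=3, Z=2) weight 1/243
  (V=0, W=0, U=1, Y=2, X=2, Z=2) weight 1/972
  (V=0, W=0, U=1, Y=2, X=3, Z=2) weight 1/972
  (V=0, W=0, U=2, Y=2, X=2, Z=2) weight 1/243
  (V=0, W=0, U=2, Y=2, X=3, Z=2) weight 1/243
  (V=0, W=2, U=0, Y=1, X=2, Z=3) weight 1/648
  (V=0, W=2, U=0, Y=1, X=3, Z=3) weight 1/648
  … 28 more
Group by W:
  weight(W=0) = 11/216
  weight(W=2) = 11/216
Total weight = 11/216 + 11/216 = 11/108
P(W=0 | obs) = 11/216 / 11/108 = 1/2
P(W=2 | obs) = 11/216 / 11/108 = 1/2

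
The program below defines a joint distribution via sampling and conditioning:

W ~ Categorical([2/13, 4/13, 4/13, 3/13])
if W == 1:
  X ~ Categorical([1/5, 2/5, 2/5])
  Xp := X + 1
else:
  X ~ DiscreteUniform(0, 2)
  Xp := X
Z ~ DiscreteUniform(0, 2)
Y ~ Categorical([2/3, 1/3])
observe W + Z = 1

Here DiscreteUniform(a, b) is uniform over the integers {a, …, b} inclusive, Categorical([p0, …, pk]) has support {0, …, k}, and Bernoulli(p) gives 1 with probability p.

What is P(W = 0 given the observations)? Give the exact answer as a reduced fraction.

Enumerate traces; 12 have nonzero weight after conditioning:
  (W=0, X=0, Z=1, Y=0) weight 4/351
  (W=0, X=0, Z=1, Y=1) weight 2/351
  (W=0, X=1, Z=1, Y=0) weight 4/351
  (W=0, X=1, Z=1, Y=1) weight 2/351
  (W=0, X=2, Z=1, Y=0) weight 4/351
  (W=0, X=2, Z=1, Y=1) weight 2/351
  (W=1, X=0, Z=0, Y=0) weight 8/585
  (W=1, X=0, Z=0, Y=1) weight 4/585
  … 4 more
Group by W:
  weight(W=0) = 2/39
  weight(W=1) = 4/39
Total weight = 2/39 + 4/39 = 2/13
P(W=0 | obs) = 2/39 / 2/13 = 1/3
P(W=1 | obs) = 4/39 / 2/13 = 2/3

P(W = 0 | obs) = 1/3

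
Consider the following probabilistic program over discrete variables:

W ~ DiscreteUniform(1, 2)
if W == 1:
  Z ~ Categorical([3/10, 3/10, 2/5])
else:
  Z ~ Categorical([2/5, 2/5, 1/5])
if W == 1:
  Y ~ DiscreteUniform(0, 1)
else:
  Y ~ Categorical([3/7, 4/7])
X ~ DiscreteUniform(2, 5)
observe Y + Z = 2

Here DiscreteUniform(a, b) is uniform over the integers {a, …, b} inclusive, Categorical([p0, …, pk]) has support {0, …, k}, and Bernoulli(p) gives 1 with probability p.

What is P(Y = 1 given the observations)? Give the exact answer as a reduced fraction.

Enumerate traces; 16 have nonzero weight after conditioning:
  (W=1, Z=1, Y=1, X=2) weight 3/160
  (W=1, Z=1, Y=1, X=3) weight 3/160
  (W=1, Z=1, Y=1, X=4) weight 3/160
  (W=1, Z=1, Y=1, X=5) weight 3/160
  (W=1, Z=2, Y=0, X=2) weight 1/40
  (W=1, Z=2, Y=0, X=3) weight 1/40
  (W=1, Z=2, Y=0, X=4) weight 1/40
  (W=1, Z=2, Y=0, X=5) weight 1/40
  … 8 more
Group by Y:
  weight(Y=0) = 1/7
  weight(Y=1) = 53/280
Total weight = 1/7 + 53/280 = 93/280
P(Y=0 | obs) = 1/7 / 93/280 = 40/93
P(Y=1 | obs) = 53/280 / 93/280 = 53/93

P(Y = 1 | obs) = 53/93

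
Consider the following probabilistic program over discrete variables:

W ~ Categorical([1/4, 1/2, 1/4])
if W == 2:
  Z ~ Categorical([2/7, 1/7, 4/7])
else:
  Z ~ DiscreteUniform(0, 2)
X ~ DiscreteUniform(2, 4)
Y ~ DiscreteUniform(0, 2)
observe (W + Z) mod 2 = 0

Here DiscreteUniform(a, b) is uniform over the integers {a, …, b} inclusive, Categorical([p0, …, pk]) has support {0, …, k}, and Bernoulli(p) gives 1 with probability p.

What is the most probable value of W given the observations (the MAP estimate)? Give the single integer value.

Enumerate traces; 45 have nonzero weight after conditioning:
  (W=0, Z=0, X=2, Y=0) weight 1/108
  (W=0, Z=0, X=2, Y=1) weight 1/108
  (W=0, Z=0, X=2, Y=2) weight 1/108
  (W=0, Z=0, X=3, Y=0) weight 1/108
  (W=0, Z=0, X=3, Y=1) weight 1/108
  (W=0, Z=0, X=3, Y=2) weight 1/108
  (W=0, Z=0, X=4, Y=0) weight 1/108
  (W=0, Z=0, X=4, Y=1) weight 1/108
  (W=1, Z=1, X=2, Y=0) weight 1/54
  (W=2, Z=0, X=2, Y=0) weight 1/126
  … 35 more
Group by W:
  weight(W=0) = 1/6
  weight(W=1) = 1/6
  weight(W=2) = 3/14
Total weight = 1/6 + 1/6 + 3/14 = 23/42
P(W=0 | obs) = 1/6 / 23/42 = 7/23
P(W=1 | obs) = 1/6 / 23/42 = 7/23
P(W=2 | obs) = 3/14 / 23/42 = 9/23
argmax = 2

argmax_v P(W = v | obs) = 2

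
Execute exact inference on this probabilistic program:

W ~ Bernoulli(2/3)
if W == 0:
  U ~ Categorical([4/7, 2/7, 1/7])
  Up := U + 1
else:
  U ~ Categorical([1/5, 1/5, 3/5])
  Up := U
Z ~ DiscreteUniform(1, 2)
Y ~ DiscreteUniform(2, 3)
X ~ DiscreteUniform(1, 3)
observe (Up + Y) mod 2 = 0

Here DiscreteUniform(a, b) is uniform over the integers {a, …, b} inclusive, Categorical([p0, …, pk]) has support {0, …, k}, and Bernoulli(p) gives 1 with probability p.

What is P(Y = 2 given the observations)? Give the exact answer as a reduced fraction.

P(Y = 2 | obs) = 22/35

Enumerate traces; 36 have nonzero weight after conditioning:
  (W=0, U=0, Z=1, Y=3, X=1) weight 1/63
  (W=0, U=0, Z=1, Y=3, X=2) weight 1/63
  (W=0, U=0, Z=1, Y=3, X=3) weight 1/63
  (W=0, U=0, Z=2, Y=3, X=1) weight 1/63
  (W=0, U=0, Z=2, Y=3, X=2) weight 1/63
  (W=0, U=0, Z=2, Y=3, X=3) weight 1/63
  (W=0, U=1, Z=1, Y=2, X=1) weight 1/126
  (W=0, U=1, Z=1, Y=2, X=2) weight 1/126
  … 28 more
Group by Y:
  weight(Y=2) = 11/35
  weight(Y=3) = 13/70
Total weight = 11/35 + 13/70 = 1/2
P(Y=2 | obs) = 11/35 / 1/2 = 22/35
P(Y=3 | obs) = 13/70 / 1/2 = 13/35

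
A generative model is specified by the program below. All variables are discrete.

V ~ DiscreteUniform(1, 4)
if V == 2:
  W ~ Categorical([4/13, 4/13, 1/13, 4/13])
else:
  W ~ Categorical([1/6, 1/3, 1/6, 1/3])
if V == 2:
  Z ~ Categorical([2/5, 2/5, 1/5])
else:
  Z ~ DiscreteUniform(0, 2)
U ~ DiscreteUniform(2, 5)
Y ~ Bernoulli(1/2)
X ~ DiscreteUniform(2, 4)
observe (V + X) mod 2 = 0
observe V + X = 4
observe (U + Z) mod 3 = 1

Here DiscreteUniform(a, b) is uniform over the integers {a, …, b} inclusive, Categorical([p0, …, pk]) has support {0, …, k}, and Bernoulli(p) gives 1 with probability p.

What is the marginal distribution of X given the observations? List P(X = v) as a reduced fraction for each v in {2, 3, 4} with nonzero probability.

Enumerate traces; 64 have nonzero weight after conditioning:
  (V=1, W=0, Z=0, U=4, Y=0, X=3) weight 1/1728
  (V=1, W=0, Z=0, U=4, Y=1, X=3) weight 1/1728
  (V=1, W=0, Z=1, U=3, Y=0, X=3) weight 1/1728
  (V=1, W=0, Z=1, U=3, Y=1, X=3) weight 1/1728
  (V=1, W=0, Z=2, U=2, Y=0, X=3) weight 1/1728
  (V=1, W=0, Z=2, U=2, Y=1, X=3) weight 1/1728
  (V=1, W=0, Z=2, U=5, Y=0, X=3) weight 1/1728
  (V=1, W=0, Z=2, U=5, Y=1, X=3) weight 1/1728
  (V=2, W=0, Z=0, U=4, Y=0, X=2) weight 1/780
  … 55 more
Group by X:
  weight(X=2) = 1/40
  weight(X=3) = 1/36
Total weight = 1/40 + 1/36 = 19/360
P(X=2 | obs) = 1/40 / 19/360 = 9/19
P(X=3 | obs) = 1/36 / 19/360 = 10/19

P(X=2) = 9/19, P(X=3) = 10/19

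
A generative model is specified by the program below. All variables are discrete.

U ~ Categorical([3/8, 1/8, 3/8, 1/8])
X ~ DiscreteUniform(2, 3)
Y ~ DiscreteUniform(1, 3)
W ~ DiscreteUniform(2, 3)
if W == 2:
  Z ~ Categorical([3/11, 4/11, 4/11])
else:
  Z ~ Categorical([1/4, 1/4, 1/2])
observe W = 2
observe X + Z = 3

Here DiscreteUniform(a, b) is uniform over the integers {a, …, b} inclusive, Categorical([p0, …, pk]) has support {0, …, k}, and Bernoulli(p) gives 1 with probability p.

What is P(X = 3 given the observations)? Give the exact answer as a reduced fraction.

P(X = 3 | obs) = 3/7

Enumerate traces; 24 have nonzero weight after conditioning:
  (U=0, X=2, Y=1, W=2, Z=1) weight 1/88
  (U=0, X=2, Y=2, W=2, Z=1) weight 1/88
  (U=0, X=2, Y=3, W=2, Z=1) weight 1/88
  (U=0, X=3, Y=1, W=2, Z=0) weight 3/352
  (U=0, X=3, Y=2, W=2, Z=0) weight 3/352
  (U=0, X=3, Y=3, W=2, Z=0) weight 3/352
  (U=1, X=2, Y=1, W=2, Z=1) weight 1/264
  (U=1, X=2, Y=2, W=2, Z=1) weight 1/264
  … 16 more
Group by X:
  weight(X=2) = 1/11
  weight(X=3) = 3/44
Total weight = 1/11 + 3/44 = 7/44
P(X=2 | obs) = 1/11 / 7/44 = 4/7
P(X=3 | obs) = 3/44 / 7/44 = 3/7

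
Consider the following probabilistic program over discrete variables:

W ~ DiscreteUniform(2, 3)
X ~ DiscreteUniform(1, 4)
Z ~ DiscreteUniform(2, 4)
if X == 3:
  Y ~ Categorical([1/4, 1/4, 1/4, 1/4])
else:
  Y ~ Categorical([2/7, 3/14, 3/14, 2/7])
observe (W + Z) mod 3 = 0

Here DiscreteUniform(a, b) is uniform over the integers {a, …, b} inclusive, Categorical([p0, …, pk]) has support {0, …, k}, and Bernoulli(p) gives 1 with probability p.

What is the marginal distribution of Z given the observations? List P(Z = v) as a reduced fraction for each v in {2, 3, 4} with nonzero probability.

P(Z=3) = 1/2, P(Z=4) = 1/2

Enumerate traces; 32 have nonzero weight after conditioning:
  (W=2, X=1, Z=4, Y=0) weight 1/84
  (W=2, X=1, Z=4, Y=1) weight 1/112
  (W=2, X=1, Z=4, Y=2) weight 1/112
  (W=2, X=1, Z=4, Y=3) weight 1/84
  (W=2, X=2, Z=4, Y=0) weight 1/84
  (W=2, X=2, Z=4, Y=1) weight 1/112
  (W=2, X=2, Z=4, Y=2) weight 1/112
  (W=2, X=2, Z=4, Y=3) weight 1/84
  (W=3, X=1, Z=3, Y=0) weight 1/84
  … 23 more
Group by Z:
  weight(Z=3) = 1/6
  weight(Z=4) = 1/6
Total weight = 1/6 + 1/6 = 1/3
P(Z=3 | obs) = 1/6 / 1/3 = 1/2
P(Z=4 | obs) = 1/6 / 1/3 = 1/2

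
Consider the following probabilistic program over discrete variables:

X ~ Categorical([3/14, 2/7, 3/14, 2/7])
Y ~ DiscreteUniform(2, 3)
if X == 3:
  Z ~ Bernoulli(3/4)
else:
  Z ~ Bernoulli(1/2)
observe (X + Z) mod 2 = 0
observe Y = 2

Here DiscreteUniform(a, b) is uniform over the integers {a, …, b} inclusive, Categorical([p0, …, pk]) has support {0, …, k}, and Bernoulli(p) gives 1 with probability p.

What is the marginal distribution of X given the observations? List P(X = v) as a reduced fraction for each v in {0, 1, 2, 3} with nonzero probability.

Enumerate traces; 4 have nonzero weight after conditioning:
  (X=0, Y=2, Z=0) weight 3/56
  (X=1, Y=2, Z=1) weight 1/14
  (X=2, Y=2, Z=0) weight 3/56
  (X=3, Y=2, Z=1) weight 3/28
Group by X:
  weight(X=0) = 3/56
  weight(X=1) = 1/14
  weight(X=2) = 3/56
  weight(X=3) = 3/28
Total weight = 3/56 + 1/14 + 3/56 + 3/28 = 2/7
P(X=0 | obs) = 3/56 / 2/7 = 3/16
P(X=1 | obs) = 1/14 / 2/7 = 1/4
P(X=2 | obs) = 3/56 / 2/7 = 3/16
P(X=3 | obs) = 3/28 / 2/7 = 3/8

P(X=0) = 3/16, P(X=1) = 1/4, P(X=2) = 3/16, P(X=3) = 3/8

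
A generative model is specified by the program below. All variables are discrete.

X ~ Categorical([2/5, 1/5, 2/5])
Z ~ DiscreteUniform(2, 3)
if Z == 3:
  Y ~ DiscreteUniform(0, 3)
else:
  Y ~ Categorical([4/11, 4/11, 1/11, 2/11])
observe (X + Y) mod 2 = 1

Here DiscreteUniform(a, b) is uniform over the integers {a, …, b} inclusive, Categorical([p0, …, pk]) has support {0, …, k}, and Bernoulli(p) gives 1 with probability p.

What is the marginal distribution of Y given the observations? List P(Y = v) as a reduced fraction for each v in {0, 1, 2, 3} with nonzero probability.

P(Y=0) = 27/226, P(Y=1) = 54/113, P(Y=2) = 15/226, P(Y=3) = 38/113

Enumerate traces; 12 have nonzero weight after conditioning:
  (X=0, Z=2, Y=1) weight 4/55
  (X=0, Z=2, Y=3) weight 2/55
  (X=0, Z=3, Y=1) weight 1/20
  (X=0, Z=3, Y=3) weight 1/20
  (X=1, Z=2, Y=0) weight 2/55
  (X=1, Z=2, Y=2) weight 1/110
  (X=1, Z=3, Y=0) weight 1/40
  (X=1, Z=3, Y=2) weight 1/40
  … 4 more
Group by Y:
  weight(Y=0) = 27/440
  weight(Y=1) = 27/110
  weight(Y=2) = 3/88
  weight(Y=3) = 19/110
Total weight = 27/440 + 27/110 + 3/88 + 19/110 = 113/220
P(Y=0 | obs) = 27/440 / 113/220 = 27/226
P(Y=1 | obs) = 27/110 / 113/220 = 54/113
P(Y=2 | obs) = 3/88 / 113/220 = 15/226
P(Y=3 | obs) = 19/110 / 113/220 = 38/113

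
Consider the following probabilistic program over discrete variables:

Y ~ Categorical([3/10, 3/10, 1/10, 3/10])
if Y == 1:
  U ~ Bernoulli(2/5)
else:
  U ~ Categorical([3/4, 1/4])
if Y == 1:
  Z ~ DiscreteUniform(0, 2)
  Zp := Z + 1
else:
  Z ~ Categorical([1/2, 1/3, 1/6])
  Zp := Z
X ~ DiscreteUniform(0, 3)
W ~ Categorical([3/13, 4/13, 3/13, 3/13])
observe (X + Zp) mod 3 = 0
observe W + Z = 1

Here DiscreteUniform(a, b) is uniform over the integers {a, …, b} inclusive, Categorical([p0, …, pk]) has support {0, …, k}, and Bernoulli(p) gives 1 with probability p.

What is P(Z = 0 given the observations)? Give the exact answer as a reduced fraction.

P(Z = 0 | obs) = 16/21

Enumerate traces; 22 have nonzero weight after conditioning:
  (Y=0, U=0, Z=0, X=0, W=1) weight 9/1040
  (Y=0, U=0, Z=0, X=3, W=1) weight 9/1040
  (Y=0, U=0, Z=1, X=2, W=0) weight 9/2080
  (Y=0, U=1, Z=0, X=0, W=1) weight 3/1040
  (Y=0, U=1, Z=0, X=3, W=1) weight 3/1040
  (Y=0, U=1, Z=1, X=2, W=0) weight 3/2080
  (Y=1, U=0, Z=0, X=2, W=1) weight 3/650
  (Y=1, U=0, Z=1, X=1, W=0) weight 9/2600
  … 14 more
Group by Z:
  weight(Z=0) = 4/65
  weight(Z=1) = 1/52
Total weight = 4/65 + 1/52 = 21/260
P(Z=0 | obs) = 4/65 / 21/260 = 16/21
P(Z=1 | obs) = 1/52 / 21/260 = 5/21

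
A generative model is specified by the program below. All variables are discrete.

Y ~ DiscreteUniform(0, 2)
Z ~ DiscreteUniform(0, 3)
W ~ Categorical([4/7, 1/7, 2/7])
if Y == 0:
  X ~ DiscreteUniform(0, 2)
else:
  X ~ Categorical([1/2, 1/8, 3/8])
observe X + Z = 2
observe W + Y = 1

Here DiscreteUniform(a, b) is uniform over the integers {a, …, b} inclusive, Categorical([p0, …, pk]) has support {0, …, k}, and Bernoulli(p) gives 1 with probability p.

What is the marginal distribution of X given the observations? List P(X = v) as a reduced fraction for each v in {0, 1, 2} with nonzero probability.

P(X=0) = 7/15, P(X=1) = 1/6, P(X=2) = 11/30

Enumerate traces; 6 have nonzero weight after conditioning:
  (Y=0, Z=0, W=1, X=2) weight 1/252
  (Y=0, Z=1, W=1, X=1) weight 1/252
  (Y=0, Z=2, W=1, X=0) weight 1/252
  (Y=1, Z=0, W=0, X=2) weight 1/56
  (Y=1, Z=1, W=0, X=1) weight 1/168
  (Y=1, Z=2, W=0, X=0) weight 1/42
Group by X:
  weight(X=0) = 1/36
  weight(X=1) = 5/504
  weight(X=2) = 11/504
Total weight = 1/36 + 5/504 + 11/504 = 5/84
P(X=0 | obs) = 1/36 / 5/84 = 7/15
P(X=1 | obs) = 5/504 / 5/84 = 1/6
P(X=2 | obs) = 11/504 / 5/84 = 11/30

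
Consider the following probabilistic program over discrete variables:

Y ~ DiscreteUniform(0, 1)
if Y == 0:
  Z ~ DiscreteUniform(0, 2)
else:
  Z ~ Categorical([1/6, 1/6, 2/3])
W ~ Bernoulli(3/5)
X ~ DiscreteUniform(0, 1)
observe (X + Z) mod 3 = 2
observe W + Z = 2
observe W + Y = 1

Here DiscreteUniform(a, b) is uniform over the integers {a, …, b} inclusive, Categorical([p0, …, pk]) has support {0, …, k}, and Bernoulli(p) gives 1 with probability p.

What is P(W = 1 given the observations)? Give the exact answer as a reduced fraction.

Enumerate traces; 2 have nonzero weight after conditioning:
  (Y=0, Z=1, W=1, X=1) weight 1/20
  (Y=1, Z=2, W=0, X=0) weight 1/15
Group by W:
  weight(W=0) = 1/15
  weight(W=1) = 1/20
Total weight = 1/15 + 1/20 = 7/60
P(W=0 | obs) = 1/15 / 7/60 = 4/7
P(W=1 | obs) = 1/20 / 7/60 = 3/7

P(W = 1 | obs) = 3/7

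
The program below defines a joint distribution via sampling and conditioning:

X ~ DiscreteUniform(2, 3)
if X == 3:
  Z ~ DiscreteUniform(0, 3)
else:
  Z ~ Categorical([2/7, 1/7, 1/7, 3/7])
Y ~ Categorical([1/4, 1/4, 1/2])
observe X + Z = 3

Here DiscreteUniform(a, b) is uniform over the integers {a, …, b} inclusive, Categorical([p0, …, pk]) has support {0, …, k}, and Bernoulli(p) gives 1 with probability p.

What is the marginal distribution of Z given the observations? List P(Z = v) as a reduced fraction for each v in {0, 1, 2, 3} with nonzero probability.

Enumerate traces; 6 have nonzero weight after conditioning:
  (X=2, Z=1, Y=0) weight 1/56
  (X=2, Z=1, Y=1) weight 1/56
  (X=2, Z=1, Y=2) weight 1/28
  (X=3, Z=0, Y=0) weight 1/32
  (X=3, Z=0, Y=1) weight 1/32
  (X=3, Z=0, Y=2) weight 1/16
Group by Z:
  weight(Z=0) = 1/8
  weight(Z=1) = 1/14
Total weight = 1/8 + 1/14 = 11/56
P(Z=0 | obs) = 1/8 / 11/56 = 7/11
P(Z=1 | obs) = 1/14 / 11/56 = 4/11

P(Z=0) = 7/11, P(Z=1) = 4/11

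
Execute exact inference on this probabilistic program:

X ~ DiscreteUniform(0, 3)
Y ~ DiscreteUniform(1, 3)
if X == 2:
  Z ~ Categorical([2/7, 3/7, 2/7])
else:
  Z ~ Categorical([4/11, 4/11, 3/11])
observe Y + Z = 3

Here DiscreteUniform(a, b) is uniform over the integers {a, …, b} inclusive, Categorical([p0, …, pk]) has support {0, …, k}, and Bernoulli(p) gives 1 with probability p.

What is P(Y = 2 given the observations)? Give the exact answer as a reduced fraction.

P(Y = 2 | obs) = 117/308

Enumerate traces; 12 have nonzero weight after conditioning:
  (X=0, Y=1, Z=2) weight 1/44
  (X=0, Y=2, Z=1) weight 1/33
  (X=0, Y=3, Z=0) weight 1/33
  (X=1, Y=1, Z=2) weight 1/44
  (X=1, Y=2, Z=1) weight 1/33
  (X=1, Y=3, Z=0) weight 1/33
  (X=2, Y=1, Z=2) weight 1/42
  (X=2, Y=2, Z=1) weight 1/28
  … 4 more
Group by Y:
  weight(Y=1) = 85/924
  weight(Y=2) = 39/308
  weight(Y=3) = 53/462
Total weight = 85/924 + 39/308 + 53/462 = 1/3
P(Y=1 | obs) = 85/924 / 1/3 = 85/308
P(Y=2 | obs) = 39/308 / 1/3 = 117/308
P(Y=3 | obs) = 53/462 / 1/3 = 53/154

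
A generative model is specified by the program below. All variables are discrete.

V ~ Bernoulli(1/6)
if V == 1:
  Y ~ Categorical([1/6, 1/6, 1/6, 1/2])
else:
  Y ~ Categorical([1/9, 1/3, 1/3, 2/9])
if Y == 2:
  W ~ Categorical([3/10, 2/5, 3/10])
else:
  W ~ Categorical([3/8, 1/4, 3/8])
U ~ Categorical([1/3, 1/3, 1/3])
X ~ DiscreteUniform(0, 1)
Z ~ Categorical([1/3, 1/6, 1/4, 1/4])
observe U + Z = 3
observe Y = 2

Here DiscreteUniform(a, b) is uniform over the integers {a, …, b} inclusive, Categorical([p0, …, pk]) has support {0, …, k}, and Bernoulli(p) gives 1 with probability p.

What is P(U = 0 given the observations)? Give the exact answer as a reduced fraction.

P(U = 0 | obs) = 3/8

Enumerate traces; 36 have nonzero weight after conditioning:
  (V=0, Y=2, W=0, U=0, X=0, Z=3) weight 1/288
  (V=0, Y=2, W=0, U=0, X=1, Z=3) weight 1/288
  (V=0, Y=2, W=0, U=1, X=0, Z=2) weight 1/288
  (V=0, Y=2, W=0, U=1, X=1, Z=2) weight 1/288
  (V=0, Y=2, W=0, U=2, X=0, Z=1) weight 1/432
  (V=0, Y=2, W=0, U=2, X=1, Z=1) weight 1/432
  (V=0, Y=2, W=1, U=0, X=0, Z=3) weight 1/216
  (V=0, Y=2, W=1, U=0, X=1, Z=3) weight 1/216
  … 28 more
Group by U:
  weight(U=0) = 11/432
  weight(U=1) = 11/432
  weight(U=2) = 11/648
Total weight = 11/432 + 11/432 + 11/648 = 11/162
P(U=0 | obs) = 11/432 / 11/162 = 3/8
P(U=1 | obs) = 11/432 / 11/162 = 3/8
P(U=2 | obs) = 11/648 / 11/162 = 1/4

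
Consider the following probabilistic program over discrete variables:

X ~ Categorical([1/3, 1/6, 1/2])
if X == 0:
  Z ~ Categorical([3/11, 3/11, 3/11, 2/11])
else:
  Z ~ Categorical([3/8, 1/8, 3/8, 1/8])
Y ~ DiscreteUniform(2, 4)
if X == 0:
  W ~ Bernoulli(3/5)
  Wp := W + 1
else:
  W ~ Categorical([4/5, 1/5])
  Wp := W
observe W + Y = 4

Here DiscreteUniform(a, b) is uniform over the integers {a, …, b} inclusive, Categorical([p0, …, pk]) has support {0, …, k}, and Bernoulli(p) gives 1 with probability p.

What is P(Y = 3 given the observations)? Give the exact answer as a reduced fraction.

P(Y = 3 | obs) = 1/3

Enumerate traces; 24 have nonzero weight after conditioning:
  (X=0, Z=0, Y=3, W=1) weight 1/55
  (X=0, Z=0, Y=4, W=0) weight 2/165
  (X=0, Z=1, Y=3, W=1) weight 1/55
  (X=0, Z=1, Y=4, W=0) weight 2/165
  (X=0, Z=2, Y=3, W=1) weight 1/55
  (X=0, Z=2, Y=4, W=0) weight 2/165
  (X=0, Z=3, Y=3, W=1) weight 2/165
  (X=0, Z=3, Y=4, W=0) weight 4/495
  … 16 more
Group by Y:
  weight(Y=3) = 1/9
  weight(Y=4) = 2/9
Total weight = 1/9 + 2/9 = 1/3
P(Y=3 | obs) = 1/9 / 1/3 = 1/3
P(Y=4 | obs) = 2/9 / 1/3 = 2/3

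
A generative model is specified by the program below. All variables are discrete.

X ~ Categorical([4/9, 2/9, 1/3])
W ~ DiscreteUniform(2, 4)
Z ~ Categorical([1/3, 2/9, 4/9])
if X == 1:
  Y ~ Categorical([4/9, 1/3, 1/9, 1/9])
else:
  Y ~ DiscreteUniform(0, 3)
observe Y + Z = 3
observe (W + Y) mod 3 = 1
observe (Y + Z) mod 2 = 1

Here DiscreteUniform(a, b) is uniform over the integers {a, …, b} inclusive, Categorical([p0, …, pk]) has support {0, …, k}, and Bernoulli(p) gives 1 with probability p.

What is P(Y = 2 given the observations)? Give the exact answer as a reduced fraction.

P(Y = 2 | obs) = 142/703

Enumerate traces; 9 have nonzero weight after conditioning:
  (X=0, W=2, Z=1, Y=2) weight 2/243
  (X=0, W=3, Z=2, Y=1) weight 4/243
  (X=0, W=4, Z=0, Y=3) weight 1/81
  (X=1, W=2, Z=1, Y=2) weight 4/2187
  (X=1, W=3, Z=2, Y=1) weight 8/729
  (X=1, W=4, Z=0, Y=3) weight 2/729
  (X=2, W=2, Z=1, Y=2) weight 1/162
  (X=2, W=3, Z=2, Y=1) weight 1/81
  … 1 more
Group by Y:
  weight(Y=1) = 29/729
  weight(Y=2) = 71/4374
  weight(Y=3) = 71/2916
Total weight = 29/729 + 71/4374 + 71/2916 = 703/8748
P(Y=1 | obs) = 29/729 / 703/8748 = 348/703
P(Y=2 | obs) = 71/4374 / 703/8748 = 142/703
P(Y=3 | obs) = 71/2916 / 703/8748 = 213/703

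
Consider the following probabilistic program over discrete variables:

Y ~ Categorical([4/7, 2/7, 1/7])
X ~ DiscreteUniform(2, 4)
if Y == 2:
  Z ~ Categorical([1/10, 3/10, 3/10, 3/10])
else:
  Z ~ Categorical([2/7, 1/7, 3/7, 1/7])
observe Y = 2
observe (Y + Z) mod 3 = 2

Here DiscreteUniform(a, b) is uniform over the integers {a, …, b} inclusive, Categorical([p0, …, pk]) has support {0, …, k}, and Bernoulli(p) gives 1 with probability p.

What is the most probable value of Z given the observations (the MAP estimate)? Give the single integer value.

Enumerate traces; 6 have nonzero weight after conditioning:
  (Y=2, X=2, Z=0) weight 1/210
  (Y=2, X=2, Z=3) weight 1/70
  (Y=2, X=3, Z=0) weight 1/210
  (Y=2, X=3, Z=3) weight 1/70
  (Y=2, X=4, Z=0) weight 1/210
  (Y=2, X=4, Z=3) weight 1/70
Group by Z:
  weight(Z=0) = 1/70
  weight(Z=3) = 3/70
Total weight = 1/70 + 3/70 = 2/35
P(Z=0 | obs) = 1/70 / 2/35 = 1/4
P(Z=3 | obs) = 3/70 / 2/35 = 3/4
argmax = 3

argmax_v P(Z = v | obs) = 3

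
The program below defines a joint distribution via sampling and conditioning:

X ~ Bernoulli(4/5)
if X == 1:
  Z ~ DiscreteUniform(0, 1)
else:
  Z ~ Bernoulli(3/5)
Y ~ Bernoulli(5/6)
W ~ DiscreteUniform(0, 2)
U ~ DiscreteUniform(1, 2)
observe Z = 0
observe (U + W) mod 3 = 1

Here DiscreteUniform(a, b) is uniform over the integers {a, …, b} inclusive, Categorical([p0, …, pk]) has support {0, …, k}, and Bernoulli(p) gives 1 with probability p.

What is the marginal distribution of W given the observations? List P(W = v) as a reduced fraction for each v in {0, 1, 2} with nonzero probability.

P(W=0) = 1/2, P(W=2) = 1/2

Enumerate traces; 8 have nonzero weight after conditioning:
  (X=0, Z=0, Y=0, W=0, U=1) weight 1/450
  (X=0, Z=0, Y=0, W=2, U=2) weight 1/450
  (X=0, Z=0, Y=1, W=0, U=1) weight 1/90
  (X=0, Z=0, Y=1, W=2, U=2) weight 1/90
  (X=1, Z=0, Y=0, W=0, U=1) weight 1/90
  (X=1, Z=0, Y=0, W=2, U=2) weight 1/90
  (X=1, Z=0, Y=1, W=0, U=1) weight 1/18
  (X=1, Z=0, Y=1, W=2, U=2) weight 1/18
Group by W:
  weight(W=0) = 2/25
  weight(W=2) = 2/25
Total weight = 2/25 + 2/25 = 4/25
P(W=0 | obs) = 2/25 / 4/25 = 1/2
P(W=2 | obs) = 2/25 / 4/25 = 1/2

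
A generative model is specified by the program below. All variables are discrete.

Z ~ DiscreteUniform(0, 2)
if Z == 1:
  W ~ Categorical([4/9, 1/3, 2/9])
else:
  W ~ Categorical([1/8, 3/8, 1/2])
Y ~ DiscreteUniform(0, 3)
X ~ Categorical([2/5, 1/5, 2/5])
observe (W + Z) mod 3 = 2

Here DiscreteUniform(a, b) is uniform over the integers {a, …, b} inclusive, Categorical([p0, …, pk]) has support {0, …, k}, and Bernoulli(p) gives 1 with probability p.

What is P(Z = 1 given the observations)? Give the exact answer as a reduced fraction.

Enumerate traces; 36 have nonzero weight after conditioning:
  (Z=0, W=2, Y=0, X=0) weight 1/60
  (Z=0, W=2, Y=0, X=1) weight 1/120
  (Z=0, W=2, Y=0, X=2) weight 1/60
  (Z=0, W=2, Y=1, X=0) weight 1/60
  (Z=0, W=2, Y=1, X=1) weight 1/120
  (Z=0, W=2, Y=1, X=2) weight 1/60
  (Z=0, W=2, Y=2, X=0) weight 1/60
  (Z=0, W=2, Y=2, X=1) weight 1/120
  (Z=1, W=1, Y=0, X=0) weight 1/90
  (Z=2, W=0, Y=0, X=0) weight 1/240
  … 26 more
Group by Z:
  weight(Z=0) = 1/6
  weight(Z=1) = 1/9
  weight(Z=2) = 1/24
Total weight = 1/6 + 1/9 + 1/24 = 23/72
P(Z=0 | obs) = 1/6 / 23/72 = 12/23
P(Z=1 | obs) = 1/9 / 23/72 = 8/23
P(Z=2 | obs) = 1/24 / 23/72 = 3/23

P(Z = 1 | obs) = 8/23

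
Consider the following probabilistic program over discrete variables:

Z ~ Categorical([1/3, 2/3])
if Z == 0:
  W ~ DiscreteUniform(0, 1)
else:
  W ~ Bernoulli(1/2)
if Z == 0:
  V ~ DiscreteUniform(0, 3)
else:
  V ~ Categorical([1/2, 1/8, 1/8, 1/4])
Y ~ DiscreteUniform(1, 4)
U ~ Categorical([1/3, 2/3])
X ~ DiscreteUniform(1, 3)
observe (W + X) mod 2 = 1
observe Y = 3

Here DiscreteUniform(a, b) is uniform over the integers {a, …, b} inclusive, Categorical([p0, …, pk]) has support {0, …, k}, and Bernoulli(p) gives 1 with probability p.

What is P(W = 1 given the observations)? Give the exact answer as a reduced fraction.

P(W = 1 | obs) = 1/3

Enumerate traces; 48 have nonzero weight after conditioning:
  (Z=0, W=0, V=0, Y=3, U=0, X=1) weight 1/864
  (Z=0, W=0, V=0, Y=3, U=0, X=3) weight 1/864
  (Z=0, W=0, V=0, Y=3, U=1, X=1) weight 1/432
  (Z=0, W=0, V=0, Y=3, U=1, X=3) weight 1/432
  (Z=0, W=0, V=1, Y=3, U=0, X=1) weight 1/864
  (Z=0, W=0, V=1, Y=3, U=0, X=3) weight 1/864
  (Z=0, W=0, V=1, Y=3, U=1, X=1) weight 1/432
  (Z=0, W=0, V=1, Y=3, U=1, X=3) weight 1/432
  (Z=0, W=1, V=0, Y=3, U=0, X=2) weight 1/864
  … 39 more
Group by W:
  weight(W=0) = 1/12
  weight(W=1) = 1/24
Total weight = 1/12 + 1/24 = 1/8
P(W=0 | obs) = 1/12 / 1/8 = 2/3
P(W=1 | obs) = 1/24 / 1/8 = 1/3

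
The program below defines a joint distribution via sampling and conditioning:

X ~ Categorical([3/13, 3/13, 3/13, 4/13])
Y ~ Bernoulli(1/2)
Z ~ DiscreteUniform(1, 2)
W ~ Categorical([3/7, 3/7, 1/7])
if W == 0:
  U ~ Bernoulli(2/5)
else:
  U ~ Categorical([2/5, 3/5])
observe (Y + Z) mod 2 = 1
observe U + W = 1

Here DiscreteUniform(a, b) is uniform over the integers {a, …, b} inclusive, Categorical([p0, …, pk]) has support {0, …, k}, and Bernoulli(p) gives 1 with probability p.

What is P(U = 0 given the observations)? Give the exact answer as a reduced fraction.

Enumerate traces; 16 have nonzero weight after conditioning:
  (X=0, Y=0, Z=1, W=0, U=1) weight 9/910
  (X=0, Y=0, Z=1, W=1, U=0) weight 9/910
  (X=0, Y=1, Z=2, W=0, U=1) weight 9/910
  (X=0, Y=1, Z=2, W=1, U=0) weight 9/910
  (X=1, Y=0, Z=1, W=0, U=1) weight 9/910
  (X=1, Y=0, Z=1, W=1, U=0) weight 9/910
  (X=1, Y=1, Z=2, W=0, U=1) weight 9/910
  (X=1, Y=1, Z=2, W=1, U=0) weight 9/910
  … 8 more
Group by U:
  weight(U=0) = 3/35
  weight(U=1) = 3/35
Total weight = 3/35 + 3/35 = 6/35
P(U=0 | obs) = 3/35 / 6/35 = 1/2
P(U=1 | obs) = 3/35 / 6/35 = 1/2

P(U = 0 | obs) = 1/2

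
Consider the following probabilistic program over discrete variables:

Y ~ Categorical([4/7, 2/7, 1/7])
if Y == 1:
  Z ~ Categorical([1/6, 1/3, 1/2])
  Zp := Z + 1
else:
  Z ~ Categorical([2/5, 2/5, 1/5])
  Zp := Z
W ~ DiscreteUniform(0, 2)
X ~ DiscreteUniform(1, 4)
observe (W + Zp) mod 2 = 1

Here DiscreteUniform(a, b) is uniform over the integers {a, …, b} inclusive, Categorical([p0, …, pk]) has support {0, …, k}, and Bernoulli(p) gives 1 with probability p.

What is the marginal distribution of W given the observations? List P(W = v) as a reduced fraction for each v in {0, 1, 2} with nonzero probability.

Enumerate traces; 52 have nonzero weight after conditioning:
  (Y=0, Z=0, W=1, X=1) weight 2/105
  (Y=0, Z=0, W=1, X=2) weight 2/105
  (Y=0, Z=0, W=1, X=3) weight 2/105
  (Y=0, Z=0, W=1, X=4) weight 2/105
  (Y=0, Z=1, W=0, X=1) weight 2/105
  (Y=0, Z=1, W=0, X=2) weight 2/105
  (Y=0, Z=1, W=0, X=3) weight 2/105
  (Y=0, Z=1, W=0, X=4) weight 2/105
  (Y=0, Z=1, W=2, X=1) weight 2/105
  … 43 more
Group by W:
  weight(W=0) = 10/63
  weight(W=1) = 11/63
  weight(W=2) = 10/63
Total weight = 10/63 + 11/63 + 10/63 = 31/63
P(W=0 | obs) = 10/63 / 31/63 = 10/31
P(W=1 | obs) = 11/63 / 31/63 = 11/31
P(W=2 | obs) = 10/63 / 31/63 = 10/31

P(W=0) = 10/31, P(W=1) = 11/31, P(W=2) = 10/31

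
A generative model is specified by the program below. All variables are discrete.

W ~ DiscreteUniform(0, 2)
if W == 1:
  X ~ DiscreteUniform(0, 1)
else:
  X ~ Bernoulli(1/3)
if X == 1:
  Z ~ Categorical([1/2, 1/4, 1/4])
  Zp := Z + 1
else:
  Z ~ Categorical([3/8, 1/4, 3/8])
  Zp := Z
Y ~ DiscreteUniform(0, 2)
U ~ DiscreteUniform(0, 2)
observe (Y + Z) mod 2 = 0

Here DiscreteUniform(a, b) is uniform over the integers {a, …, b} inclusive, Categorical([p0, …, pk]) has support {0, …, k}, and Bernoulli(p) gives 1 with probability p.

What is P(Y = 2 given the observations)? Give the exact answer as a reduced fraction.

P(Y = 2 | obs) = 3/7

Enumerate traces; 90 have nonzero weight after conditioning:
  (W=0, X=0, Z=0, Y=0, U=0) weight 1/108
  (W=0, X=0, Z=0, Y=0, U=1) weight 1/108
  (W=0, X=0, Z=0, Y=0, U=2) weight 1/108
  (W=0, X=0, Z=0, Y=2, U=0) weight 1/108
  (W=0, X=0, Z=0, Y=2, U=1) weight 1/108
  (W=0, X=0, Z=0, Y=2, U=2) weight 1/108
  (W=0, X=0, Z=1, Y=1, U=0) weight 1/162
  (W=0, X=0, Z=1, Y=1, U=1) weight 1/162
  … 82 more
Group by Y:
  weight(Y=0) = 1/4
  weight(Y=1) = 1/12
  weight(Y=2) = 1/4
Total weight = 1/4 + 1/12 + 1/4 = 7/12
P(Y=0 | obs) = 1/4 / 7/12 = 3/7
P(Y=1 | obs) = 1/12 / 7/12 = 1/7
P(Y=2 | obs) = 1/4 / 7/12 = 3/7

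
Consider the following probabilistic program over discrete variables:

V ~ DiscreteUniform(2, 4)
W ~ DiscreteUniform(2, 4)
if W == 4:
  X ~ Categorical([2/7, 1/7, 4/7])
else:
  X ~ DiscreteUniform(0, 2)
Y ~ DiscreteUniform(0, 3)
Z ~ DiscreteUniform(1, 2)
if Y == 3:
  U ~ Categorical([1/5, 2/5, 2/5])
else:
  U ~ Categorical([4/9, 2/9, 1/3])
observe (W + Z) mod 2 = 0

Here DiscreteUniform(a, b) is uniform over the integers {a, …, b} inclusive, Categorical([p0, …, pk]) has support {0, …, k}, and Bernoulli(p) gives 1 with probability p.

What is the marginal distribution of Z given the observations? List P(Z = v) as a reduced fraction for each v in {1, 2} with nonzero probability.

P(Z=1) = 1/3, P(Z=2) = 2/3

Enumerate traces; 324 have nonzero weight after conditioning:
  (V=2, W=2, X=0, Y=0, Z=2, U=0) weight 1/486
  (V=2, W=2, X=0, Y=0, Z=2, U=1) weight 1/972
  (V=2, W=2, X=0, Y=0, Z=2, U=2) weight 1/648
  (V=2, W=2, X=0, Y=1, Z=2, U=0) weight 1/486
  (V=2, W=2, X=0, Y=1, Z=2, U=1) weight 1/972
  (V=2, W=2, X=0, Y=1, Z=2, U=2) weight 1/648
  (V=2, W=2, X=0, Y=2, Z=2, U=0) weight 1/486
  (V=2, W=2, X=0, Y=2, Z=2, U=1) weight 1/972
  (V=2, W=3, X=0, Y=0, Z=1, U=0) weight 1/486
  … 315 more
Group by Z:
  weight(Z=1) = 1/6
  weight(Z=2) = 1/3
Total weight = 1/6 + 1/3 = 1/2
P(Z=1 | obs) = 1/6 / 1/2 = 1/3
P(Z=2 | obs) = 1/3 / 1/2 = 2/3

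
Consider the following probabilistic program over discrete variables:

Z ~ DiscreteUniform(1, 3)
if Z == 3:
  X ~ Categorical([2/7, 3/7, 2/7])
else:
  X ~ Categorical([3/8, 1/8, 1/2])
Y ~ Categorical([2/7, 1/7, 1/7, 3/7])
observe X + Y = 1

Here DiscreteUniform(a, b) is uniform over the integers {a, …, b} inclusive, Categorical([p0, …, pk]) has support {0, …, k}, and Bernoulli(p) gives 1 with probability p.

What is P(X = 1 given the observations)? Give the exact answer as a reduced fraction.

P(X = 1 | obs) = 38/67

Enumerate traces; 6 have nonzero weight after conditioning:
  (Z=1, X=0, Y=1) weight 1/56
  (Z=1, X=1, Y=0) weight 1/84
  (Z=2, X=0, Y=1) weight 1/56
  (Z=2, X=1, Y=0) weight 1/84
  (Z=3, X=0, Y=1) weight 2/147
  (Z=3, X=1, Y=0) weight 2/49
Group by X:
  weight(X=0) = 29/588
  weight(X=1) = 19/294
Total weight = 29/588 + 19/294 = 67/588
P(X=0 | obs) = 29/588 / 67/588 = 29/67
P(X=1 | obs) = 19/294 / 67/588 = 38/67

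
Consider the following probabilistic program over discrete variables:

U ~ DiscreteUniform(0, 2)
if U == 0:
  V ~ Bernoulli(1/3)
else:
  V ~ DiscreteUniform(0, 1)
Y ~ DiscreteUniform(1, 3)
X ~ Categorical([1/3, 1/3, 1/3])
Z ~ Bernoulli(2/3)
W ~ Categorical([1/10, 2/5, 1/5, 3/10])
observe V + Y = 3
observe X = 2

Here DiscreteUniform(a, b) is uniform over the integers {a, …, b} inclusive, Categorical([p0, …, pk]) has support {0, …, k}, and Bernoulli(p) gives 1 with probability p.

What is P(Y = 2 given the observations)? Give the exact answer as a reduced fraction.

P(Y = 2 | obs) = 4/9

Enumerate traces; 48 have nonzero weight after conditioning:
  (U=0, V=0, Y=3, X=2, Z=0, W=0) weight 1/1215
  (U=0, V=0, Y=3, X=2, Z=0, W=1) weight 4/1215
  (U=0, V=0, Y=3, X=2, Z=0, W=2) weight 2/1215
  (U=0, V=0, Y=3, X=2, Z=0, W=3) weight 1/405
  (U=0, V=0, Y=3, X=2, Z=1, W=0) weight 2/1215
  (U=0, V=0, Y=3, X=2, Z=1, W=1) weight 8/1215
  (U=0, V=0, Y=3, X=2, Z=1, W=2) weight 4/1215
  (U=0, V=0, Y=3, X=2, Z=1, W=3) weight 2/405
  (U=0, V=1, Y=2, X=2, Z=0, W=0) weight 1/2430
  … 39 more
Group by Y:
  weight(Y=2) = 4/81
  weight(Y=3) = 5/81
Total weight = 4/81 + 5/81 = 1/9
P(Y=2 | obs) = 4/81 / 1/9 = 4/9
P(Y=3 | obs) = 5/81 / 1/9 = 5/9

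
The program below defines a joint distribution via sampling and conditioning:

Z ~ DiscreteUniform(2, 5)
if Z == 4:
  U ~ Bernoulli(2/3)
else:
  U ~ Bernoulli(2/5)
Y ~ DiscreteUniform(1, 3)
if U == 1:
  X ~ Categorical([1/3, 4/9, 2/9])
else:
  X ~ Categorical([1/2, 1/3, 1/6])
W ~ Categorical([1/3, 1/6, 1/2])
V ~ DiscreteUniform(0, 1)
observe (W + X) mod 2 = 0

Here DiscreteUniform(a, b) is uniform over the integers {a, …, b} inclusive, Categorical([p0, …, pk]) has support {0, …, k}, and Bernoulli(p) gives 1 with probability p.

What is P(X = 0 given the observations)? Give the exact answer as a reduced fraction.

Enumerate traces; 240 have nonzero weight after conditioning:
  (Z=2, U=0, Y=1, X=0, W=0, V=0) weight 1/240
  (Z=2, U=0, Y=1, X=0, W=0, V=1) weight 1/240
  (Z=2, U=0, Y=1, X=0, W=2, V=0) weight 1/160
  (Z=2, U=0, Y=1, X=0, W=2, V=1) weight 1/160
  (Z=2, U=0, Y=1, X=1, W=1, V=0) weight 1/720
  (Z=2, U=0, Y=1, X=1, W=1, V=1) weight 1/720
  (Z=2, U=0, Y=1, X=2, W=0, V=0) weight 1/720
  (Z=2, U=0, Y=1, X=2, W=0, V=1) weight 1/720
  … 232 more
Group by X:
  weight(X=0) = 19/54
  weight(X=1) = 26/405
  weight(X=2) = 13/81
Total weight = 19/54 + 26/405 + 13/81 = 467/810
P(X=0 | obs) = 19/54 / 467/810 = 285/467
P(X=1 | obs) = 26/405 / 467/810 = 52/467
P(X=2 | obs) = 13/81 / 467/810 = 130/467

P(X = 0 | obs) = 285/467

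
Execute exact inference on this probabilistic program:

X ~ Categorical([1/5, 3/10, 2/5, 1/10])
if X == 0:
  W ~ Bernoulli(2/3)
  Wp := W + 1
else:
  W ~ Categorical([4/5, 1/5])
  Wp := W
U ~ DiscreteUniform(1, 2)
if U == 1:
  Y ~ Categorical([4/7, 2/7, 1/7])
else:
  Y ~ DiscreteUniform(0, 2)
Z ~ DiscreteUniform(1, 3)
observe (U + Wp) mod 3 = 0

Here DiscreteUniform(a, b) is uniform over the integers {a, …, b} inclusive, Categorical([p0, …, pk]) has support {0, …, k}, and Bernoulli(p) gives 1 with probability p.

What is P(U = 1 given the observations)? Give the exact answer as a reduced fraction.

Enumerate traces; 45 have nonzero weight after conditioning:
  (X=0, W=0, U=2, Y=0, Z=1) weight 1/270
  (X=0, W=0, U=2, Y=0, Z=2) weight 1/270
  (X=0, W=0, U=2, Y=0, Z=3) weight 1/270
  (X=0, W=0, U=2, Y=1, Z=1) weight 1/270
  (X=0, W=0, U=2, Y=1, Z=2) weight 1/270
  (X=0, W=0, U=2, Y=1, Z=3) weight 1/270
  (X=0, W=0, U=2, Y=2, Z=1) weight 1/270
  (X=0, W=0, U=2, Y=2, Z=2) weight 1/270
  (X=0, W=1, U=1, Y=0, Z=1) weight 4/315
  … 36 more
Group by U:
  weight(U=1) = 1/15
  weight(U=2) = 17/150
Total weight = 1/15 + 17/150 = 9/50
P(U=1 | obs) = 1/15 / 9/50 = 10/27
P(U=2 | obs) = 17/150 / 9/50 = 17/27

P(U = 1 | obs) = 10/27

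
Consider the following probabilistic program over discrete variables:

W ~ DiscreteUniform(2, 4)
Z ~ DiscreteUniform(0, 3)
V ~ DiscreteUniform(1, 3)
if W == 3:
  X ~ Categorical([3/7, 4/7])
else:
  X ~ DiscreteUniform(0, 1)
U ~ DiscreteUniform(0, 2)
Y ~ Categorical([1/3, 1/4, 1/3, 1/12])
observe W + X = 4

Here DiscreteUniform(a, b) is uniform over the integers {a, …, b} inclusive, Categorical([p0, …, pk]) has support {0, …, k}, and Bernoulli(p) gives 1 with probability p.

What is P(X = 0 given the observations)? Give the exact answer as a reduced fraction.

P(X = 0 | obs) = 7/15

Enumerate traces; 288 have nonzero weight after conditioning:
  (W=3, Z=0, V=1, X=1, U=0, Y=0) weight 1/567
  (W=3, Z=0, V=1, X=1, U=0, Y=1) weight 1/756
  (W=3, Z=0, V=1, X=1, U=0, Y=2) weight 1/567
  (W=3, Z=0, V=1, X=1, U=0, Y=3) weight 1/2268
  (W=3, Z=0, V=1, X=1, U=1, Y=0) weight 1/567
  (W=3, Z=0, V=1, X=1, U=1, Y=1) weight 1/756
  (W=3, Z=0, V=1, X=1, U=1, Y=2) weight 1/567
  (W=3, Z=0, V=1, X=1, U=1, Y=3) weight 1/2268
  (W=4, Z=0, V=1, X=0, U=0, Y=0) weight 1/648
  … 279 more
Group by X:
  weight(X=0) = 1/6
  weight(X=1) = 4/21
Total weight = 1/6 + 4/21 = 5/14
P(X=0 | obs) = 1/6 / 5/14 = 7/15
P(X=1 | obs) = 4/21 / 5/14 = 8/15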